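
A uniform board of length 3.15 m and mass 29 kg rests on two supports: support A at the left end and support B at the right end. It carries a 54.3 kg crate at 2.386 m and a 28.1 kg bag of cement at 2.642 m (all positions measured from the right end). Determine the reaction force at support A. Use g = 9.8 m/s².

R_A ≈ 776 N

Taking torques about support B:
Beam weight: 29 × 9.8 = 284.2 N down at 1.575 m → arm 1.575 m, τ = 284.2 × 1.575 = 447.6 N·m counterclockwise.
Crate: 54.3 × 9.8 = 532.1 N down at 2.386 m → arm 2.386 m, τ = 532.1 × 2.386 = 1270 N·m counterclockwise.
Bag of cement: 28.1 × 9.8 = 275.4 N down at 2.642 m → arm 2.642 m, τ = 275.4 × 2.642 = 727.6 N·m counterclockwise.
Net load moment about support B = 2445 N·m counterclockwise.
Reaction R at support A is upward at 3.15 m, arm 3.15 m → moment R × 3.15 clockwise.
Balancing moments: R × 3.15 = 2445, giving R = 776 N.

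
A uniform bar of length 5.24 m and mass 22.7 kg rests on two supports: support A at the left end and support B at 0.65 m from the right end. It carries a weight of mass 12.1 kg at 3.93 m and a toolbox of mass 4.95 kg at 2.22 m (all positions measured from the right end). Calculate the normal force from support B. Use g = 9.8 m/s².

Take moments about support A.
Beam weight: 22.7 × 9.8 = 222.5 N down at 2.62 m → arm 2.62 m, τ = 222.5 × 2.62 = 583 N·m clockwise.
Weight: 12.1 × 9.8 = 118.6 N down at 3.93 m → arm 1.31 m, τ = 118.6 × 1.31 = 155.4 N·m clockwise.
Toolbox: 4.95 × 9.8 = 48.51 N down at 2.22 m → arm 3.02 m, τ = 48.51 × 3.02 = 146.5 N·m clockwise.
Net load moment about support A = 884.9 N·m clockwise.
Reaction R at support B is upward at 0.65 m, arm 4.59 m → moment R × 4.59 counterclockwise.
Balancing moments: R × 4.59 = 884.9, giving R = 193 N.

R_B ≈ 193 N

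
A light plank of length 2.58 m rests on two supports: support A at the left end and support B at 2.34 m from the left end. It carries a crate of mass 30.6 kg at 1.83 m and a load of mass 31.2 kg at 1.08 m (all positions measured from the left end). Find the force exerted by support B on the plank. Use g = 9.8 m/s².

About support A:
Crate: 30.6 × 9.8 = 299.9 N down at 1.83 m → arm 1.83 m, τ = 299.9 × 1.83 = 548.8 N·m clockwise.
Load: 31.2 × 9.8 = 305.8 N down at 1.08 m → arm 1.08 m, τ = 305.8 × 1.08 = 330.3 N·m clockwise.
Net load moment about support A = 879.1 N·m clockwise.
Reaction R at support B is upward at 2.34 m, arm 2.34 m → moment R × 2.34 counterclockwise.
Setting net torque to zero: R × 2.34 = 879.1 → R = 376 N.

R_B ≈ 376 N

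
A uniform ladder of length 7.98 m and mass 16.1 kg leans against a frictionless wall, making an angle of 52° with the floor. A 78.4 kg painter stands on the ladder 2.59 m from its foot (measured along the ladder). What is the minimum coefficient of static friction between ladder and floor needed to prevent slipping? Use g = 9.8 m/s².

μ_min ≈ 0.277

Choose the foot of the ladder as the axis so the floor normal and friction both act there and drop out.
Ladder weight 16.1×9.8 = 157.8 N acts at 3.99 m along the ladder; its horizontal arm is 3.99·cos52° = 2.456 m → τ = 387.6 N·m clockwise.
Painter: 78.4×9.8 = 768.3 N at 2.59 m → arm 1.595 m → τ = 1225 N·m clockwise.
Wall normal N acts horizontally at the top; its moment arm is the height L sinθ = 7.98·sin52° = 6.288 m, counterclockwise.
Στ = 0 ⇒ N × 6.288 = 1613 ⇒ N = 256.5 N.
ΣFx = 0 ⇒ f = N_wall = 256.5 N. ΣFy = 0 ⇒ N_floor = 926.1 N.
μ_min = f / N_floor = 256.5 / 926.1 = 0.277.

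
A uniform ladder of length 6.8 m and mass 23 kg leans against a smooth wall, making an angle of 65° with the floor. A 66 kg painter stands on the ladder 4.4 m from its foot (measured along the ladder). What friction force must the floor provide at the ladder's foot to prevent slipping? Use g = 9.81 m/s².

f ≈ 248 N

About the foot of the ladder:
Ladder weight 23×9.81 = 225.6 N acts at 3.4 m along the ladder; its horizontal arm is 3.4·cos65° = 1.437 m → τ = 324.2 N·m clockwise.
Painter: 66×9.81 = 647.5 N at 4.4 m → arm 1.86 m → τ = 1204 N·m clockwise.
Wall normal N acts horizontally at the top; its moment arm is the height L sinθ = 6.8·sin65° = 6.163 m, counterclockwise.
Balancing moments: N × 6.163 = 1528, giving N = 248 N.
ΣFx = 0: friction at the foot balances the wall's push, so f = N_wall = 248 N.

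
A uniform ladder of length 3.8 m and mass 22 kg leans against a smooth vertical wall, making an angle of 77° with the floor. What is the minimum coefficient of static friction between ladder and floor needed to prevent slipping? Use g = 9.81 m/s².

About the foot of the ladder:
Ladder weight 22×9.81 = 215.8 N acts at 1.9 m along the ladder; its horizontal arm is 1.9·cos77° = 0.4274 m → τ = 92.23 N·m clockwise.
Wall normal N acts horizontally at the top; its moment arm is the height L sinθ = 3.8·sin77° = 3.703 m, counterclockwise.
Balancing moments: N × 3.703 = 92.23, giving N = 24.91 N.
ΣFx = 0 ⇒ f = N_wall = 24.91 N. ΣFy = 0 ⇒ N_floor = 215.8 N.
μ_min = f / N_floor = 24.91 / 215.8 = 0.115.

μ_min ≈ 0.115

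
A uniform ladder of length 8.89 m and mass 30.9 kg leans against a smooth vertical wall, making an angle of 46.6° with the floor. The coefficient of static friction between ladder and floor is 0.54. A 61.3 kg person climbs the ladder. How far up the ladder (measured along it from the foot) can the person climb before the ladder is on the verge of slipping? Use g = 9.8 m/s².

Sum moments about the foot of the ladder (the floor normal and friction both act there and drop out).
Ladder weight 30.9×9.8 = 302.8 N acts at 4.445 m along the ladder; its horizontal arm is 4.445·cos46.6° = 3.054 m → τ = 924.8 N·m clockwise.
Person weight 61.3×9.8 = 600.7 N at distance d → arm d·cos46.6° → τ = 600.7·d·0.6871 clockwise.
Wall normal N at the top has arm L sinθ = 6.459 m counterclockwise, so Στ = 0 gives N·6.459 = 924.8 + 412.7·d.
ΣFy = 0 ⇒ N_floor = 903.5 N, so the maximum friction is μ_s·N_floor = 0.54×903.5 = 487.9 N. ΣFx = 0 ⇒ N_wall = f, so at the slipping point N = 487.9 N.
Substituting: 487.9×6.459 = 924.8 + 412.7·d ⇒ d = (3151 − 924.8) / 412.7 = 5.39 m.

d ≈ 5.39 m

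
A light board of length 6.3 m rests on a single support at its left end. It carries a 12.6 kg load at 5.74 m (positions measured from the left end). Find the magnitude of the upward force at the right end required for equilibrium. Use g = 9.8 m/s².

Taking torques about the left end:
Load: 12.6 × 9.8 = 123.5 N down at 5.74 m → arm 5.74 m, τ = 123.5 × 5.74 = 708.9 N·m clockwise.
Net moment of the loads = 708.9 N·m clockwise.
The upward force F acts at the right end, arm 6.3 m, giving F × 6.3 counterclockwise.
Balancing moments: F × 6.3 = 708.9, giving F = 708.9 / 6.3 = 113 N.

F ≈ 113 N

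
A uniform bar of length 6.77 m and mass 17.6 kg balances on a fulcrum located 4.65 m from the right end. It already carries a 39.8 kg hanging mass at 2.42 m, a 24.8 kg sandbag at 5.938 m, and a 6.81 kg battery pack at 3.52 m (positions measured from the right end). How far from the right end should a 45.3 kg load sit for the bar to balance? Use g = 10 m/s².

x ≈ 6.57 m from the right end

Choose the fulcrum (at 4.65 m from the right end) as the axis so the support reaction has zero arm there.
Beam weight: 17.6 × 10 = 176 N down at 3.385 m → arm 1.265 m, τ = 176 × 1.265 = 222.6 N·m clockwise.
Hanging mass: 39.8 × 10 = 398 N down at 2.42 m → arm 2.23 m, τ = 398 × 2.23 = 887.5 N·m clockwise.
Sandbag: 24.8 × 10 = 248 N down at 5.938 m → arm 1.288 m, τ = 248 × 1.288 = 319.4 N·m counterclockwise.
Battery pack: 6.81 × 10 = 68.1 N down at 3.52 m → arm 1.13 m, τ = 68.1 × 1.13 = 76.95 N·m clockwise.
Net moment of existing loads = 867.6 N·m clockwise.
The load weighs 45.3 × 10 = 453 N and must supply an equal counterclockwise moment, so its lever arm about the fulcrum is 867.6 / 453 = 1.92 m.
That puts it at 4.65 + 1.92 = 6.57 m from the right end.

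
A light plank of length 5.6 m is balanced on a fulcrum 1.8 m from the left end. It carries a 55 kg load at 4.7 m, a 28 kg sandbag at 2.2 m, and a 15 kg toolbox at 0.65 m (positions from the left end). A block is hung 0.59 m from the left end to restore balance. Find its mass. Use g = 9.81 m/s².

About the fulcrum (at 1.8 m from the left end):
Load: 55 × 9.81 = 539.6 N down at 4.7 m → arm 2.9 m, τ = 539.6 × 2.9 = 1565 N·m clockwise.
Sandbag: 28 × 9.81 = 274.7 N down at 2.2 m → arm 0.4 m, τ = 274.7 × 0.4 = 109.9 N·m clockwise.
Toolbox: 15 × 9.81 = 147.2 N down at 0.65 m → arm 1.15 m, τ = 147.2 × 1.15 = 169.3 N·m counterclockwise.
Net moment of known loads = 1506 N·m clockwise.
An unknown mass m at 0.59 m has arm 1.21 m; its moment is m·g·1.21 counterclockwise.
Balancing moments: m × 9.81 × 1.21 = 1506, giving m = 1506 / (9.81 × 1.21) = 127 kg.

m ≈ 127 kg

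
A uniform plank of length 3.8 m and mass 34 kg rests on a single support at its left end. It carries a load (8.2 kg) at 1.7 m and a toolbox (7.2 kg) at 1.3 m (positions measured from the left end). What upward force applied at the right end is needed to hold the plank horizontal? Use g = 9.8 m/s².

F ≈ 227 N

About the left end:
Beam weight: 34 × 9.8 = 333.2 N down at 1.9 m → arm 1.9 m, τ = 333.2 × 1.9 = 633.1 N·m clockwise.
Load: 8.2 × 9.8 = 80.36 N down at 1.7 m → arm 1.7 m, τ = 80.36 × 1.7 = 136.6 N·m clockwise.
Toolbox: 7.2 × 9.8 = 70.56 N down at 1.3 m → arm 1.3 m, τ = 70.56 × 1.3 = 91.73 N·m clockwise.
Net moment of the loads = 861.4 N·m clockwise.
The upward force F acts at the right end, arm 3.8 m, giving F × 3.8 counterclockwise.
Setting net torque to zero: F × 3.8 = 861.4 → F = 861.4 / 3.8 = 227 N.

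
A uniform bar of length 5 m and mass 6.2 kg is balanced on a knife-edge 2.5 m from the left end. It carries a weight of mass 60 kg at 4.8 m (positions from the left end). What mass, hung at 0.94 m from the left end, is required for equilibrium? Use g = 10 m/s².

m ≈ 88.5 kg

Sum moments about the knife-edge (at 2.5 m from the left end) (the support reaction has zero arm there).
Beam weight: acts at the knife-edge, moment arm 0 → no torque.
Weight: 60 × 10 = 600 N down at 4.8 m → arm 2.3 m, τ = 600 × 2.3 = 1380 N·m clockwise.
Net moment of known loads = 1380 N·m clockwise.
An unknown mass m at 0.94 m has arm 1.56 m; its moment is m·g·1.56 counterclockwise.
Στ = 0 ⇒ m × 10 × 1.56 = 1380 ⇒ m = 1380 / (10 × 1.56) = 88.5 kg.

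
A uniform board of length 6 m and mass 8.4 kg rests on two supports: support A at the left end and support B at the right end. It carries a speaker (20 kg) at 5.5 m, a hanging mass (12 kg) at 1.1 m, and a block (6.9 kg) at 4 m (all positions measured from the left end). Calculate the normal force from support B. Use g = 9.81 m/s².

Sum moments about support A (its reaction then has zero moment arm).
Beam weight: 8.4 × 9.81 = 82.4 N down at 3 m → arm 3 m, τ = 82.4 × 3 = 247.2 N·m clockwise.
Speaker: 20 × 9.81 = 196.2 N down at 5.5 m → arm 5.5 m, τ = 196.2 × 5.5 = 1079 N·m clockwise.
Hanging mass: 12 × 9.81 = 117.7 N down at 1.1 m → arm 1.1 m, τ = 117.7 × 1.1 = 129.5 N·m clockwise.
Block: 6.9 × 9.81 = 67.69 N down at 4 m → arm 4 m, τ = 67.69 × 4 = 270.8 N·m clockwise.
Net load moment about support A = 1726 N·m clockwise.
Reaction R at support B is upward at 6 m, arm 6 m → moment R × 6 counterclockwise.
For rotational equilibrium, R × 6 = 1726, so R = 288 N.

R_B ≈ 288 N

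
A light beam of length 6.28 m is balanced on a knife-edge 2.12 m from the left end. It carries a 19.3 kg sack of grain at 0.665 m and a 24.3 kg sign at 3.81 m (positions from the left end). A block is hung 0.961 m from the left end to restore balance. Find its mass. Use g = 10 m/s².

Taking torques about the knife-edge (at 2.12 m from the left end):
Sack of grain: 19.3 × 10 = 193 N down at 0.665 m → arm 1.455 m, τ = 193 × 1.455 = 280.8 N·m counterclockwise.
Sign: 24.3 × 10 = 243 N down at 3.81 m → arm 1.69 m, τ = 243 × 1.69 = 410.7 N·m clockwise.
Net moment of known loads = 129.9 N·m clockwise.
An unknown mass m at 0.961 m has arm 1.159 m; its moment is m·g·1.159 counterclockwise.
For rotational equilibrium, m × 10 × 1.159 = 129.9, so m = 129.9 / (10 × 1.159) = 11.2 kg.

m ≈ 11.2 kg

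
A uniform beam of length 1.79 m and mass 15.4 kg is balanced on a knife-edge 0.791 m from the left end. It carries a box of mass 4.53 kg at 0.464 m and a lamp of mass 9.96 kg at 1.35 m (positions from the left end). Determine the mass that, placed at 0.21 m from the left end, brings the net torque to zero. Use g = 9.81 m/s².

Sum moments about the knife-edge (at 0.791 m from the left end) (the support reaction has zero arm there).
Beam weight: 15.4 × 9.81 = 151.1 N down at 0.895 m → arm 0.104 m, τ = 151.1 × 0.104 = 15.71 N·m clockwise.
Box: 4.53 × 9.81 = 44.44 N down at 0.464 m → arm 0.327 m, τ = 44.44 × 0.327 = 14.53 N·m counterclockwise.
Lamp: 9.96 × 9.81 = 97.71 N down at 1.35 m → arm 0.559 m, τ = 97.71 × 0.559 = 54.62 N·m clockwise.
Net moment of known loads = 55.8 N·m clockwise.
An unknown mass m at 0.21 m has arm 0.581 m; its moment is m·g·0.581 counterclockwise.
Στ = 0 ⇒ m × 9.81 × 0.581 = 55.8 ⇒ m = 55.8 / (9.81 × 0.581) = 9.79 kg.

m ≈ 9.79 kg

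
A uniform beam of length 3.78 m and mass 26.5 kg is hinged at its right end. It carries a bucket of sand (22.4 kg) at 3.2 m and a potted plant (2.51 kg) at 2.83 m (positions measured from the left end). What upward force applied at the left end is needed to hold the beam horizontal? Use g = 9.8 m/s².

Sum moments about the right end (the unknown pivot reaction has zero arm there).
Beam weight: 26.5 × 9.8 = 259.7 N down at 1.89 m → arm 1.89 m, τ = 259.7 × 1.89 = 490.8 N·m counterclockwise.
Bucket of sand: 22.4 × 9.8 = 219.5 N down at 3.2 m → arm 0.58 m, τ = 219.5 × 0.58 = 127.3 N·m counterclockwise.
Potted plant: 2.51 × 9.8 = 24.6 N down at 2.83 m → arm 0.95 m, τ = 24.6 × 0.95 = 23.37 N·m counterclockwise.
Net moment of the loads = 641.5 N·m counterclockwise.
The upward force F acts at the left end, arm 3.78 m, giving F × 3.78 clockwise.
For rotational equilibrium, F × 3.78 = 641.5, so F = 641.5 / 3.78 = 170 N.

F ≈ 170 N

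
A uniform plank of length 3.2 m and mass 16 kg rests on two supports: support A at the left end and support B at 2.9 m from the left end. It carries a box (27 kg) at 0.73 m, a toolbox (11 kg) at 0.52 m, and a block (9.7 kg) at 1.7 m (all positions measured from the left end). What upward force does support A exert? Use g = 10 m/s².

R_A ≈ 404 N

Sum moments about support B (its reaction then has zero moment arm).
Beam weight: 16 × 10 = 160 N down at 1.6 m → arm 1.3 m, τ = 160 × 1.3 = 208 N·m counterclockwise.
Box: 27 × 10 = 270 N down at 0.73 m → arm 2.17 m, τ = 270 × 2.17 = 585.9 N·m counterclockwise.
Toolbox: 11 × 10 = 110 N down at 0.52 m → arm 2.38 m, τ = 110 × 2.38 = 261.8 N·m counterclockwise.
Block: 9.7 × 10 = 97 N down at 1.7 m → arm 1.2 m, τ = 97 × 1.2 = 116.4 N·m counterclockwise.
Net load moment about support B = 1172 N·m counterclockwise.
Reaction R at support A is upward at 0 m, arm 2.9 m → moment R × 2.9 clockwise.
Setting net torque to zero: R × 2.9 = 1172 → R = 404 N.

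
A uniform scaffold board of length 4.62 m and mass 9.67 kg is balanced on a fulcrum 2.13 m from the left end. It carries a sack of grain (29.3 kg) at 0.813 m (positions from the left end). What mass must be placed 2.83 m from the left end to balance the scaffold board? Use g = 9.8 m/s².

m ≈ 52.6 kg

Sum moments about the fulcrum (at 2.13 m from the left end) (the support reaction has zero arm there).
Beam weight: 9.67 × 9.8 = 94.77 N down at 2.31 m → arm 0.18 m, τ = 94.77 × 0.18 = 17.06 N·m clockwise.
Sack of grain: 29.3 × 9.8 = 287.1 N down at 0.813 m → arm 1.317 m, τ = 287.1 × 1.317 = 378.1 N·m counterclockwise.
Net moment of known loads = 361 N·m counterclockwise.
An unknown mass m at 2.83 m has arm 0.7 m; its moment is m·g·0.7 clockwise.
Balancing moments: m × 9.8 × 0.7 = 361, giving m = 361 / (9.8 × 0.7) = 52.6 kg.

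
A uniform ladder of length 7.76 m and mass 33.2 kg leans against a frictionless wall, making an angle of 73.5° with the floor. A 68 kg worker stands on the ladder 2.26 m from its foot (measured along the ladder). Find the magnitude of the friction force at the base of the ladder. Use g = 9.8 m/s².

Sum moments about the foot of the ladder (the floor normal and friction both act there and drop out).
Ladder weight 33.2×9.8 = 325.4 N acts at 3.88 m along the ladder; its horizontal arm is 3.88·cos73.5° = 1.102 m → τ = 358.6 N·m clockwise.
Worker: 68×9.8 = 666.4 N at 2.26 m → arm 0.6419 m → τ = 427.8 N·m clockwise.
Wall normal N acts horizontally at the top; its moment arm is the height L sinθ = 7.76·sin73.5° = 7.44 m, counterclockwise.
Στ = 0 ⇒ N × 7.44 = 786.4 ⇒ N = 106 N.
ΣFx = 0: friction at the foot balances the wall's push, so f = N_wall = 106 N.

f ≈ 106 N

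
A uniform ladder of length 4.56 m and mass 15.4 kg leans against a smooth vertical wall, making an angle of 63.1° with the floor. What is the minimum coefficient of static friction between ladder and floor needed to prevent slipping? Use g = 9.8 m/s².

Take moments about the foot of the ladder.
Ladder weight 15.4×9.8 = 150.9 N acts at 2.28 m along the ladder; its horizontal arm is 2.28·cos63.1° = 1.032 m → τ = 155.7 N·m clockwise.
Wall normal N acts horizontally at the top; its moment arm is the height L sinθ = 4.56·sin63.1° = 4.067 m, counterclockwise.
Στ = 0 ⇒ N × 4.067 = 155.7 ⇒ N = 38.28 N.
ΣFx = 0 ⇒ f = N_wall = 38.28 N. ΣFy = 0 ⇒ N_floor = 150.9 N.
μ_min = f / N_floor = 38.28 / 150.9 = 0.254.

μ_min ≈ 0.254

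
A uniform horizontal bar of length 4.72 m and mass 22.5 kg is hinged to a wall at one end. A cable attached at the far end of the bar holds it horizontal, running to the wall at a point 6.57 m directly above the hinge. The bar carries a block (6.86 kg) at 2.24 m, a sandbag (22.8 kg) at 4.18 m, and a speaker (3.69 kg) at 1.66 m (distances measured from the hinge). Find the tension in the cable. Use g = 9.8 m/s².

T ≈ 434 N

Sum moments about the hinge (the unknown hinge reaction has zero arm there).
Beam weight: 22.5 × 9.8 = 220.5 N down at 2.36 m → arm 2.36 m, τ = 220.5 × 2.36 = 520.4 N·m clockwise.
Block: 6.86 × 9.8 = 67.23 N down at 2.24 m → arm 2.24 m, τ = 67.23 × 2.24 = 150.6 N·m clockwise.
Sandbag: 22.8 × 9.8 = 223.4 N down at 4.18 m → arm 4.18 m, τ = 223.4 × 4.18 = 933.8 N·m clockwise.
Speaker: 3.69 × 9.8 = 36.16 N down at 1.66 m → arm 1.66 m, τ = 36.16 × 1.66 = 60.03 N·m clockwise.
Total clockwise load moment = 1665 N·m.
The cable tension T acts at 4.72 m; only its component perpendicular to the bar, T sinθ, produces torque. sinθ = h/√(h²+d²) = 6.57/√(6.57²+4.72²) = 0.8121.
Στ = 0 ⇒ T × 4.72 × 0.8121 = 1665 ⇒ T = 1665 / 3.833 = 434 N.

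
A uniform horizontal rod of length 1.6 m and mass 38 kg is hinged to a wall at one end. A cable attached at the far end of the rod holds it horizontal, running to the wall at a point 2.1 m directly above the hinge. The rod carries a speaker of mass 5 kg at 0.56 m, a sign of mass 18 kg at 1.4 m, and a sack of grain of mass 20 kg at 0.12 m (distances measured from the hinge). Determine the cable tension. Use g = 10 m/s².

About the hinge:
Beam weight: 38 × 10 = 380 N down at 0.8 m → arm 0.8 m, τ = 380 × 0.8 = 304 N·m clockwise.
Speaker: 5 × 10 = 50 N down at 0.56 m → arm 0.56 m, τ = 50 × 0.56 = 28 N·m clockwise.
Sign: 18 × 10 = 180 N down at 1.4 m → arm 1.4 m, τ = 180 × 1.4 = 252 N·m clockwise.
Sack of grain: 20 × 10 = 200 N down at 0.12 m → arm 0.12 m, τ = 200 × 0.12 = 24 N·m clockwise.
Total clockwise load moment = 608 N·m.
The cable tension T acts at 1.6 m; only its component perpendicular to the rod, T sinθ, produces torque. sinθ = h/√(h²+d²) = 2.1/√(2.1²+1.6²) = 0.7954.
Balancing moments: T × 1.6 × 0.7954 = 608, giving T = 608 / 1.273 = 478 N.

T ≈ 478 N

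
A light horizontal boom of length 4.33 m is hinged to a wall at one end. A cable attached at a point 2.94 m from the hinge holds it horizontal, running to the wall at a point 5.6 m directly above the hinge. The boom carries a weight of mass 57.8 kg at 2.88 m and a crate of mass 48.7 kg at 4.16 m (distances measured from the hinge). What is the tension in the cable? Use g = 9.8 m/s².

T ≈ 1390 N

Take moments about the hinge.
Weight: 57.8 × 9.8 = 566.4 N down at 2.88 m → arm 2.88 m, τ = 566.4 × 2.88 = 1631 N·m clockwise.
Crate: 48.7 × 9.8 = 477.3 N down at 4.16 m → arm 4.16 m, τ = 477.3 × 4.16 = 1986 N·m clockwise.
Total clockwise load moment = 3617 N·m.
The cable tension T acts at 2.94 m; only its component perpendicular to the boom, T sinθ, produces torque. sinθ = h/√(h²+d²) = 5.6/√(5.6²+2.94²) = 0.8854.
Στ = 0 ⇒ T × 2.94 × 0.8854 = 3617 ⇒ T = 3617 / 2.603 = 1390 N.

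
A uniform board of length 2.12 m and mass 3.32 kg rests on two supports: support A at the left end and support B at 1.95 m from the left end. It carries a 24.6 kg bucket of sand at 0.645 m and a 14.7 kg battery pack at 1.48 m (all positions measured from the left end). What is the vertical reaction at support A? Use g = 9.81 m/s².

About support B:
Beam weight: 3.32 × 9.81 = 32.57 N down at 1.06 m → arm 0.89 m, τ = 32.57 × 0.89 = 28.99 N·m counterclockwise.
Bucket of sand: 24.6 × 9.81 = 241.3 N down at 0.645 m → arm 1.305 m, τ = 241.3 × 1.305 = 314.9 N·m counterclockwise.
Battery pack: 14.7 × 9.81 = 144.2 N down at 1.48 m → arm 0.47 m, τ = 144.2 × 0.47 = 67.77 N·m counterclockwise.
Net load moment about support B = 411.7 N·m counterclockwise.
Reaction R at support A is upward at 0 m, arm 1.95 m → moment R × 1.95 clockwise.
Setting net torque to zero: R × 1.95 = 411.7 → R = 211 N.

R_A ≈ 211 N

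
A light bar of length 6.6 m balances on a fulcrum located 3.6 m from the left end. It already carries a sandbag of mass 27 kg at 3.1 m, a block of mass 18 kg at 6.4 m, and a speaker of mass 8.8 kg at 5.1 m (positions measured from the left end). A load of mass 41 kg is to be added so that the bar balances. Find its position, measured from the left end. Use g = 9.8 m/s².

x ≈ 2.38 m from the left end

Choose the fulcrum (at 3.6 m from the left end) as the axis so the support reaction has zero arm there.
Sandbag: 27 × 9.8 = 264.6 N down at 3.1 m → arm 0.5 m, τ = 264.6 × 0.5 = 132.3 N·m counterclockwise.
Block: 18 × 9.8 = 176.4 N down at 6.4 m → arm 2.8 m, τ = 176.4 × 2.8 = 493.9 N·m clockwise.
Speaker: 8.8 × 9.8 = 86.24 N down at 5.1 m → arm 1.5 m, τ = 86.24 × 1.5 = 129.4 N·m clockwise.
Net moment of existing loads = 491 N·m clockwise.
The load weighs 41 × 9.8 = 401.8 N and must supply an equal counterclockwise moment, so its lever arm about the fulcrum is 491 / 401.8 = 1.22 m.
That puts it at 3.6 − 1.22 = 2.38 m from the left end.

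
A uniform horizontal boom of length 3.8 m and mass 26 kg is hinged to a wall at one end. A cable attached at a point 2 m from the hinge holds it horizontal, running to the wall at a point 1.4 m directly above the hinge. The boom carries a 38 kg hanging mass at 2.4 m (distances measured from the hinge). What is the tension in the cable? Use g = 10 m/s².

Sum moments about the hinge (the unknown hinge reaction has zero arm there).
Beam weight: 26 × 10 = 260 N down at 1.9 m → arm 1.9 m, τ = 260 × 1.9 = 494 N·m clockwise.
Hanging mass: 38 × 10 = 380 N down at 2.4 m → arm 2.4 m, τ = 380 × 2.4 = 912 N·m clockwise.
Total clockwise load moment = 1406 N·m.
The cable tension T acts at 2 m; only its component perpendicular to the boom, T sinθ, produces torque. sinθ = h/√(h²+d²) = 1.4/√(1.4²+2²) = 0.5735.
Setting net torque to zero: T × 2 × 0.5735 = 1406 → T = 1406 / 1.147 = 1230 N.

T ≈ 1230 N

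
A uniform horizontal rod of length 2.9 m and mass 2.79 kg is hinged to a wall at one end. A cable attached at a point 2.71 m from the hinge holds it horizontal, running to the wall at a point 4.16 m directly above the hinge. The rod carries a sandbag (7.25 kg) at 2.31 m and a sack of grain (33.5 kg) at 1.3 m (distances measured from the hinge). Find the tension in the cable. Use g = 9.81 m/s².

Taking torques about the hinge:
Beam weight: 2.79 × 9.81 = 27.37 N down at 1.45 m → arm 1.45 m, τ = 27.37 × 1.45 = 39.69 N·m clockwise.
Sandbag: 7.25 × 9.81 = 71.12 N down at 2.31 m → arm 2.31 m, τ = 71.12 × 2.31 = 164.3 N·m clockwise.
Sack of grain: 33.5 × 9.81 = 328.6 N down at 1.3 m → arm 1.3 m, τ = 328.6 × 1.3 = 427.2 N·m clockwise.
Total clockwise load moment = 631.2 N·m.
The cable tension T acts at 2.71 m; only its component perpendicular to the rod, T sinθ, produces torque. sinθ = h/√(h²+d²) = 4.16/√(4.16²+2.71²) = 0.8379.
Balancing moments: T × 2.71 × 0.8379 = 631.2, giving T = 631.2 / 2.271 = 278 N.

T ≈ 278 N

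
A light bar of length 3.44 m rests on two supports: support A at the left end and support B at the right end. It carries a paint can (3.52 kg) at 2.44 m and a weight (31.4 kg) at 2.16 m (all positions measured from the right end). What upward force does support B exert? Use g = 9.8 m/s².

R_B ≈ 125 N

Sum moments about support A (its reaction then has zero moment arm).
Paint can: 3.52 × 9.8 = 34.5 N down at 2.44 m → arm 1 m, τ = 34.5 × 1 = 34.5 N·m clockwise.
Weight: 31.4 × 9.8 = 307.7 N down at 2.16 m → arm 1.28 m, τ = 307.7 × 1.28 = 393.9 N·m clockwise.
Net load moment about support A = 428.4 N·m clockwise.
Reaction R at support B is upward at 0 m, arm 3.44 m → moment R × 3.44 counterclockwise.
Στ = 0 ⇒ R × 3.44 = 428.4 ⇒ R = 125 N.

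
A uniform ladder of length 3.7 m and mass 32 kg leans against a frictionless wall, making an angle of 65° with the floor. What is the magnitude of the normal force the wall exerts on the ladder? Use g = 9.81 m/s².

Take moments about the foot of the ladder.
Ladder weight 32×9.81 = 313.9 N acts at 1.85 m along the ladder; its horizontal arm is 1.85·cos65° = 0.7818 m → τ = 245.4 N·m clockwise.
Wall normal N acts horizontally at the top; its moment arm is the height L sinθ = 3.7·sin65° = 3.353 m, counterclockwise.
Setting net torque to zero: N × 3.353 = 245.4 → N = 73.2 N.

N_wall ≈ 73.2 N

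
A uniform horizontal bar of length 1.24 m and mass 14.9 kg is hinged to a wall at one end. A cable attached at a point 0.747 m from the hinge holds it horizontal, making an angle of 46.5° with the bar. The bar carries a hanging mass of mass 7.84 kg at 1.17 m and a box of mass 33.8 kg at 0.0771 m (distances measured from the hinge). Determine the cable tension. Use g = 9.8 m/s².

About the hinge:
Beam weight: 14.9 × 9.8 = 146 N down at 0.62 m → arm 0.62 m, τ = 146 × 0.62 = 90.52 N·m clockwise.
Hanging mass: 7.84 × 9.8 = 76.83 N down at 1.17 m → arm 1.17 m, τ = 76.83 × 1.17 = 89.89 N·m clockwise.
Box: 33.8 × 9.8 = 331.2 N down at 0.0771 m → arm 0.0771 m, τ = 331.2 × 0.0771 = 25.54 N·m clockwise.
Total clockwise load moment = 205.9 N·m.
The cable tension T acts at 0.747 m; only its component perpendicular to the bar, T sinθ, produces torque. sin 46.5° = 0.7254.
Setting net torque to zero: T × 0.747 × 0.7254 = 205.9 → T = 205.9 / 0.5419 = 380 N.

T ≈ 380 N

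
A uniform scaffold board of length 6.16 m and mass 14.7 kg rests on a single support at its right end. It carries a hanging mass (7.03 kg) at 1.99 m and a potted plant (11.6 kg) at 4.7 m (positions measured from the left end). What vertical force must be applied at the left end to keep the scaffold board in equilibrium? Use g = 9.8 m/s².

Take moments about the right end.
Beam weight: 14.7 × 9.8 = 144.1 N down at 3.08 m → arm 3.08 m, τ = 144.1 × 3.08 = 443.8 N·m counterclockwise.
Hanging mass: 7.03 × 9.8 = 68.89 N down at 1.99 m → arm 4.17 m, τ = 68.89 × 4.17 = 287.3 N·m counterclockwise.
Potted plant: 11.6 × 9.8 = 113.7 N down at 4.7 m → arm 1.46 m, τ = 113.7 × 1.46 = 166 N·m counterclockwise.
Net moment of the loads = 897.1 N·m counterclockwise.
The upward force F acts at the left end, arm 6.16 m, giving F × 6.16 clockwise.
For rotational equilibrium, F × 6.16 = 897.1, so F = 897.1 / 6.16 = 146 N.

F ≈ 146 N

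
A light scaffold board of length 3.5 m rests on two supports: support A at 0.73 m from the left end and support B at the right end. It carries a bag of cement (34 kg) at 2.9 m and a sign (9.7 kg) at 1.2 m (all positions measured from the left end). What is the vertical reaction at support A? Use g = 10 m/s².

Taking torques about support B:
Bag of cement: 34 × 10 = 340 N down at 2.9 m → arm 0.6 m, τ = 340 × 0.6 = 204 N·m counterclockwise.
Sign: 9.7 × 10 = 97 N down at 1.2 m → arm 2.3 m, τ = 97 × 2.3 = 223.1 N·m counterclockwise.
Net load moment about support B = 427.1 N·m counterclockwise.
Reaction R at support A is upward at 0.73 m, arm 2.77 m → moment R × 2.77 clockwise.
For rotational equilibrium, R × 2.77 = 427.1, so R = 154 N.

R_A ≈ 154 N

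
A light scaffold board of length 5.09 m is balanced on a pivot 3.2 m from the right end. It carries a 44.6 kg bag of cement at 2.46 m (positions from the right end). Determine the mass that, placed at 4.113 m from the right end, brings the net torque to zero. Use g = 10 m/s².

Choose the pivot (at 3.2 m from the right end) as the axis so the support reaction has zero arm there.
Bag of cement: 44.6 × 10 = 446 N down at 2.46 m → arm 0.74 m, τ = 446 × 0.74 = 330 N·m clockwise.
Net moment of known loads = 330 N·m clockwise.
An unknown mass m at 4.113 m has arm 0.913 m; its moment is m·g·0.913 counterclockwise.
Στ = 0 ⇒ m × 10 × 0.913 = 330 ⇒ m = 330 / (10 × 0.913) = 36.1 kg.

m ≈ 36.1 kg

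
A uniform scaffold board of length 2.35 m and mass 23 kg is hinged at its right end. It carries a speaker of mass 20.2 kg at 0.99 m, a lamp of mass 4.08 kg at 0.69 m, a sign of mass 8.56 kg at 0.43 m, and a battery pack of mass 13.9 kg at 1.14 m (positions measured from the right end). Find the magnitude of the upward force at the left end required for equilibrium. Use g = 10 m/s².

Sum moments about the right end (the unknown pivot reaction has zero arm there).
Beam weight: 23 × 10 = 230 N down at 1.175 m → arm 1.175 m, τ = 230 × 1.175 = 270.2 N·m counterclockwise.
Speaker: 20.2 × 10 = 202 N down at 0.99 m → arm 0.99 m, τ = 202 × 0.99 = 200 N·m counterclockwise.
Lamp: 4.08 × 10 = 40.8 N down at 0.69 m → arm 0.69 m, τ = 40.8 × 0.69 = 28.15 N·m counterclockwise.
Sign: 8.56 × 10 = 85.6 N down at 0.43 m → arm 0.43 m, τ = 85.6 × 0.43 = 36.81 N·m counterclockwise.
Battery pack: 13.9 × 10 = 139 N down at 1.14 m → arm 1.14 m, τ = 139 × 1.14 = 158.5 N·m counterclockwise.
Net moment of the loads = 693.7 N·m counterclockwise.
The upward force F acts at the left end, arm 2.35 m, giving F × 2.35 clockwise.
For rotational equilibrium, F × 2.35 = 693.7, so F = 693.7 / 2.35 = 295 N.

F ≈ 295 N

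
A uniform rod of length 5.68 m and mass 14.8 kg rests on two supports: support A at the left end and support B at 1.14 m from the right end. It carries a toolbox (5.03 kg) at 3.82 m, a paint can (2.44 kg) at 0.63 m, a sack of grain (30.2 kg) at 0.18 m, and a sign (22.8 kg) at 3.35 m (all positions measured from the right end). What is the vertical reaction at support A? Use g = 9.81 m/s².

Take moments about support B.
Beam weight: 14.8 × 9.81 = 145.2 N down at 2.84 m → arm 1.7 m, τ = 145.2 × 1.7 = 246.8 N·m counterclockwise.
Toolbox: 5.03 × 9.81 = 49.34 N down at 3.82 m → arm 2.68 m, τ = 49.34 × 2.68 = 132.2 N·m counterclockwise.
Paint can: 2.44 × 9.81 = 23.94 N down at 0.63 m → arm 0.51 m, τ = 23.94 × 0.51 = 12.21 N·m clockwise.
Sack of grain: 30.2 × 9.81 = 296.3 N down at 0.18 m → arm 0.96 m, τ = 296.3 × 0.96 = 284.4 N·m clockwise.
Sign: 22.8 × 9.81 = 223.7 N down at 3.35 m → arm 2.21 m, τ = 223.7 × 2.21 = 494.4 N·m counterclockwise.
Net load moment about support B = 576.8 N·m counterclockwise.
Reaction R at support A is upward at 5.68 m, arm 4.54 m → moment R × 4.54 clockwise.
Setting net torque to zero: R × 4.54 = 576.8 → R = 127 N.

R_A ≈ 127 N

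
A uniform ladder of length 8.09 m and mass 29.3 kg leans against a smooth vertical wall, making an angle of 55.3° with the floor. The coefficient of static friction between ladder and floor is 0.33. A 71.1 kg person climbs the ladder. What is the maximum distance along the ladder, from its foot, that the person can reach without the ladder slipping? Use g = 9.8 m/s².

d ≈ 3.78 m

Choose the foot of the ladder as the axis so the floor normal and friction both act there and drop out.
Ladder weight 29.3×9.8 = 287.1 N acts at 4.045 m along the ladder; its horizontal arm is 4.045·cos55.3° = 2.303 m → τ = 661.2 N·m clockwise.
Person weight 71.1×9.8 = 696.8 N at distance d → arm d·cos55.3° → τ = 696.8·d·0.5693 clockwise.
Wall normal N at the top has arm L sinθ = 6.651 m counterclockwise, so Στ = 0 gives N·6.651 = 661.2 + 396.7·d.
ΣFy = 0 ⇒ N_floor = 983.9 N, so the maximum friction is μ_s·N_floor = 0.33×983.9 = 324.7 N. ΣFx = 0 ⇒ N_wall = f, so at the slipping point N = 324.7 N.
Substituting: 324.7×6.651 = 661.2 + 396.7·d ⇒ d = (2160 − 661.2) / 396.7 = 3.78 m.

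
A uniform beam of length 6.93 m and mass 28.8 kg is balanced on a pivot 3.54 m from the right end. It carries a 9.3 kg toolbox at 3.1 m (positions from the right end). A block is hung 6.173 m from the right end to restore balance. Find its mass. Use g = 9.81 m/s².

m ≈ 2.37 kg

Taking torques about the pivot (at 3.54 m from the right end):
Beam weight: 28.8 × 9.81 = 282.5 N down at 3.465 m → arm 0.075 m, τ = 282.5 × 0.075 = 21.19 N·m clockwise.
Toolbox: 9.3 × 9.81 = 91.23 N down at 3.1 m → arm 0.44 m, τ = 91.23 × 0.44 = 40.14 N·m clockwise.
Net moment of known loads = 61.33 N·m clockwise.
An unknown mass m at 6.173 m has arm 2.633 m; its moment is m·g·2.633 counterclockwise.
Setting net torque to zero: m × 9.81 × 2.633 = 61.33 → m = 61.33 / (9.81 × 2.633) = 2.37 kg.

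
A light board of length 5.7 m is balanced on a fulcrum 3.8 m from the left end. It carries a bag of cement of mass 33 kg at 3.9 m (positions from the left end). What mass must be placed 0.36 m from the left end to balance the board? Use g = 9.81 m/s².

Sum moments about the fulcrum (at 3.8 m from the left end) (the support reaction has zero arm there).
Bag of cement: 33 × 9.81 = 323.7 N down at 3.9 m → arm 0.1 m, τ = 323.7 × 0.1 = 32.37 N·m clockwise.
Net moment of known loads = 32.37 N·m clockwise.
An unknown mass m at 0.36 m has arm 3.44 m; its moment is m·g·3.44 counterclockwise.
Balancing moments: m × 9.81 × 3.44 = 32.37, giving m = 32.37 / (9.81 × 3.44) = 0.959 kg.

m ≈ 0.959 kg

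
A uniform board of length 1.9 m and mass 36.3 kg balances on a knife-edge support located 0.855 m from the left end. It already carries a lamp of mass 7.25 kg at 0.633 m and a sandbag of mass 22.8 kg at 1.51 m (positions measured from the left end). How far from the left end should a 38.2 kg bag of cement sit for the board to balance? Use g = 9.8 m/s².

x ≈ 0.416 m from the left end

Choose the knife-edge support (at 0.855 m from the left end) as the axis so the support reaction has zero arm there.
Beam weight: 36.3 × 9.8 = 355.7 N down at 0.95 m → arm 0.095 m, τ = 355.7 × 0.095 = 33.79 N·m clockwise.
Lamp: 7.25 × 9.8 = 71.05 N down at 0.633 m → arm 0.222 m, τ = 71.05 × 0.222 = 15.77 N·m counterclockwise.
Sandbag: 22.8 × 9.8 = 223.4 N down at 1.51 m → arm 0.655 m, τ = 223.4 × 0.655 = 146.3 N·m clockwise.
Net moment of existing loads = 164.3 N·m clockwise.
The bag of cement weighs 38.2 × 9.8 = 374.4 N and must supply an equal counterclockwise moment, so its lever arm about the knife-edge support is 164.3 / 374.4 = 0.439 m.
That puts it at 0.855 − 0.439 = 0.416 m from the left end.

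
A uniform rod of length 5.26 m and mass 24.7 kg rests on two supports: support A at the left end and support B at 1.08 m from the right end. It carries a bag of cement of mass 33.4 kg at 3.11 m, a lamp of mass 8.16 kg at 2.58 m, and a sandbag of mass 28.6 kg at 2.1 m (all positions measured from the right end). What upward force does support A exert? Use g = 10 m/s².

Take moments about support B.
Beam weight: 24.7 × 10 = 247 N down at 2.63 m → arm 1.55 m, τ = 247 × 1.55 = 382.9 N·m counterclockwise.
Bag of cement: 33.4 × 10 = 334 N down at 3.11 m → arm 2.03 m, τ = 334 × 2.03 = 678 N·m counterclockwise.
Lamp: 8.16 × 10 = 81.6 N down at 2.58 m → arm 1.5 m, τ = 81.6 × 1.5 = 122.4 N·m counterclockwise.
Sandbag: 28.6 × 10 = 286 N down at 2.1 m → arm 1.02 m, τ = 286 × 1.02 = 291.7 N·m counterclockwise.
Net load moment about support B = 1475 N·m counterclockwise.
Reaction R at support A is upward at 5.26 m, arm 4.18 m → moment R × 4.18 clockwise.
Setting net torque to zero: R × 4.18 = 1475 → R = 353 N.

R_A ≈ 353 N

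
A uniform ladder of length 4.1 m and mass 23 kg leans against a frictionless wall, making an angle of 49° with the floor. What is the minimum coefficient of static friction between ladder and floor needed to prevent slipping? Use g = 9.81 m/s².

μ_min ≈ 0.435

Taking torques about the foot of the ladder:
Ladder weight 23×9.81 = 225.6 N acts at 2.05 m along the ladder; its horizontal arm is 2.05·cos49° = 1.345 m → τ = 303.4 N·m clockwise.
Wall normal N acts horizontally at the top; its moment arm is the height L sinθ = 4.1·sin49° = 3.094 m, counterclockwise.
Στ = 0 ⇒ N × 3.094 = 303.4 ⇒ N = 98.06 N.
ΣFx = 0 ⇒ f = N_wall = 98.06 N. ΣFy = 0 ⇒ N_floor = 225.6 N.
μ_min = f / N_floor = 98.06 / 225.6 = 0.435.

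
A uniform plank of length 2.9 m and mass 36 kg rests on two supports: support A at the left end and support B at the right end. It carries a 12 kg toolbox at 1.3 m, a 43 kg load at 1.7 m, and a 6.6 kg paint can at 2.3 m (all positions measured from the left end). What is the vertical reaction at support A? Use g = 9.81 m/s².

Choose support B as the axis so its reaction then has zero moment arm.
Beam weight: 36 × 9.81 = 353.2 N down at 1.45 m → arm 1.45 m, τ = 353.2 × 1.45 = 512.1 N·m counterclockwise.
Toolbox: 12 × 9.81 = 117.7 N down at 1.3 m → arm 1.6 m, τ = 117.7 × 1.6 = 188.3 N·m counterclockwise.
Load: 43 × 9.81 = 421.8 N down at 1.7 m → arm 1.2 m, τ = 421.8 × 1.2 = 506.2 N·m counterclockwise.
Paint can: 6.6 × 9.81 = 64.75 N down at 2.3 m → arm 0.6 m, τ = 64.75 × 0.6 = 38.85 N·m counterclockwise.
Net load moment about support B = 1245 N·m counterclockwise.
Reaction R at support A is upward at 0 m, arm 2.9 m → moment R × 2.9 clockwise.
Setting net torque to zero: R × 2.9 = 1245 → R = 429 N.

R_A ≈ 429 N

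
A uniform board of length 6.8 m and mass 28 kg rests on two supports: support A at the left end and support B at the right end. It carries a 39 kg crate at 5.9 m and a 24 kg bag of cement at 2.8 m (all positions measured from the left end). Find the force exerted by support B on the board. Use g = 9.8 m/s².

Sum moments about support A (its reaction then has zero moment arm).
Beam weight: 28 × 9.8 = 274.4 N down at 3.4 m → arm 3.4 m, τ = 274.4 × 3.4 = 933 N·m clockwise.
Crate: 39 × 9.8 = 382.2 N down at 5.9 m → arm 5.9 m, τ = 382.2 × 5.9 = 2255 N·m clockwise.
Bag of cement: 24 × 9.8 = 235.2 N down at 2.8 m → arm 2.8 m, τ = 235.2 × 2.8 = 658.6 N·m clockwise.
Net load moment about support A = 3847 N·m clockwise.
Reaction R at support B is upward at 6.8 m, arm 6.8 m → moment R × 6.8 counterclockwise.
Setting net torque to zero: R × 6.8 = 3847 → R = 566 N.

R_B ≈ 566 N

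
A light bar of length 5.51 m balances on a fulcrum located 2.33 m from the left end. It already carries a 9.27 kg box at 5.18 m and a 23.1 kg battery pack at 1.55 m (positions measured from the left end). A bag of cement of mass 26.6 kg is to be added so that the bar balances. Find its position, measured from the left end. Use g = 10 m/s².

Take moments about the fulcrum (at 2.33 m from the left end).
Box: 9.27 × 10 = 92.7 N down at 5.18 m → arm 2.85 m, τ = 92.7 × 2.85 = 264.2 N·m clockwise.
Battery pack: 23.1 × 10 = 231 N down at 1.55 m → arm 0.78 m, τ = 231 × 0.78 = 180.2 N·m counterclockwise.
Net moment of existing loads = 84 N·m clockwise.
The bag of cement weighs 26.6 × 10 = 266 N and must supply an equal counterclockwise moment, so its lever arm about the fulcrum is 84 / 266 = 0.316 m.
That puts it at 2.33 − 0.316 = 2.01 m from the left end.

x ≈ 2.01 m from the left end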